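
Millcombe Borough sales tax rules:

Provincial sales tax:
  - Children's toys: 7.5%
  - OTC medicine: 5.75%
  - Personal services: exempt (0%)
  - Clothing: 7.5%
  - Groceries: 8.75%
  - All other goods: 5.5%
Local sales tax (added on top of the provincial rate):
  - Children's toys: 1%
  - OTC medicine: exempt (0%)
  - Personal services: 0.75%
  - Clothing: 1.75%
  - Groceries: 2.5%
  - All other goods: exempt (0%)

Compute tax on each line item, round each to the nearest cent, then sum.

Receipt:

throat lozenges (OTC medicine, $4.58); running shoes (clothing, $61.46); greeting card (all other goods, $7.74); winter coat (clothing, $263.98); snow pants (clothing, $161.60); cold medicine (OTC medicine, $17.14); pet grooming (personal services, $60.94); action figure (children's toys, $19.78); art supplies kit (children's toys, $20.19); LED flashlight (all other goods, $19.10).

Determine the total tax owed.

$51.65

Throat lozenges $4.58: OTC medicine → 5.75% + 0% local = 5.75% → $0.26
Running shoes $61.46: clothing → 7.5% + 1.75% local = 9.25% → $5.69
Greeting card $7.74: all other goods → 5.5% + 0% local = 5.5% → $0.43
Winter coat $263.98: clothing → 7.5% + 1.75% local = 9.25% → $24.42
Snow pants $161.60: clothing → 7.5% + 1.75% local = 9.25% → $14.95
Cold medicine $17.14: OTC medicine → 5.75% + 0% local = 5.75% → $0.99
Pet grooming $60.94: personal services → 0% + 0.75% local = 0.75% → $0.46
Action figure $19.78: children's toys → 7.5% + 1% local = 8.5% → $1.68
Art supplies kit $20.19: children's toys → 7.5% + 1% local = 8.5% → $1.72
LED flashlight $19.10: all other goods → 5.5% + 0% local = 5.5% → $1.05
Total tax = $0.26 + $5.69 + $0.43 + $24.42 + $14.95 + $0.99 + $0.46 + $1.68 + $1.72 + $1.05 = $51.65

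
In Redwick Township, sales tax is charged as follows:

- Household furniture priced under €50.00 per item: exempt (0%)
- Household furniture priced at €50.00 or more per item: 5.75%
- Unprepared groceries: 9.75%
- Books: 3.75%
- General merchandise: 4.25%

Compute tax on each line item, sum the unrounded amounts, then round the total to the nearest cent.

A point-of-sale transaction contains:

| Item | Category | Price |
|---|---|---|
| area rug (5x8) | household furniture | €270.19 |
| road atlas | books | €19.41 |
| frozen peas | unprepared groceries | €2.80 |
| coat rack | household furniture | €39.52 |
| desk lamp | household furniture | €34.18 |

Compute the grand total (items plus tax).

Area rug (5x8) €270.19: household furniture, €50.00 or more → 5.75% → €15.535925
Road atlas €19.41: books → 3.75% → €0.727875
Frozen peas €2.80: unprepared groceries → 9.75% → €0.273
Coat rack €39.52: household furniture, under €50.00 → 0% → €0.00
Desk lamp €34.18: household furniture, under €50.00 → 0% → €0.00
Subtotal = €366.10; unrounded tax = €16.5368 → €16.54; total due = €382.64

€382.64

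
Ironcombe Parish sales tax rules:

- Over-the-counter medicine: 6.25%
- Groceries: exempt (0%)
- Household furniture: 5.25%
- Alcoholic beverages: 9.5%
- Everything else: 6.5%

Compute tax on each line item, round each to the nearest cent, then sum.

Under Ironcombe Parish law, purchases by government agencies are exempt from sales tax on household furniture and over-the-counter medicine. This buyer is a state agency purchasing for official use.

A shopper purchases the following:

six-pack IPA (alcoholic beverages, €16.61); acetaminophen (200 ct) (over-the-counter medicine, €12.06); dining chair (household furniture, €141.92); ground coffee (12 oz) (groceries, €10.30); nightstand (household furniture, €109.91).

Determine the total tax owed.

Six-pack IPA €16.61: alcoholic beverages → 9.5% → €1.58
Acetaminophen (200 ct) €12.06: over-the-counter medicine, buyer-exempt → 0% → €0.00
Dining chair €141.92: household furniture, buyer-exempt → 0% → €0.00
Ground coffee (12 oz) €10.30: groceries → 0% → €0.00
Nightstand €109.91: household furniture, buyer-exempt → 0% → €0.00
Total tax = €1.58

€1.58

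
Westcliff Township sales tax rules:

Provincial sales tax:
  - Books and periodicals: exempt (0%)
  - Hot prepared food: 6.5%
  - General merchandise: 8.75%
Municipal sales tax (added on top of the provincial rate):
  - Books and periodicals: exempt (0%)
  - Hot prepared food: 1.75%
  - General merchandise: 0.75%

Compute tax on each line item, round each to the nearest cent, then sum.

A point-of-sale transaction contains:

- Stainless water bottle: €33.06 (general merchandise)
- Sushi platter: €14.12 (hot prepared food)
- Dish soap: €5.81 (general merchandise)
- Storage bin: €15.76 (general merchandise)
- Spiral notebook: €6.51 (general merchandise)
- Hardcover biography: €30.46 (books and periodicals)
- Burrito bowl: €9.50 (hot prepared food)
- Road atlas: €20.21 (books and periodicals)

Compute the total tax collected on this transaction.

€7.75

Stainless water bottle €33.06: general merchandise → 8.75% + 0.75% municipal = 9.5% → €3.14
Sushi platter €14.12: hot prepared food → 6.5% + 1.75% municipal = 8.25% → €1.16
Dish soap €5.81: general merchandise → 8.75% + 0.75% municipal = 9.5% → €0.55
Storage bin €15.76: general merchandise → 8.75% + 0.75% municipal = 9.5% → €1.50
Spiral notebook €6.51: general merchandise → 8.75% + 0.75% municipal = 9.5% → €0.62
Hardcover biography €30.46: books and periodicals → 0% + 0% municipal = 0% → €0.00
Burrito bowl €9.50: hot prepared food → 6.5% + 1.75% municipal = 8.25% → €0.78
Road atlas €20.21: books and periodicals → 0% + 0% municipal = 0% → €0.00
Total tax = €3.14 + €1.16 + €0.55 + €1.50 + €0.62 + €0.78 = €7.75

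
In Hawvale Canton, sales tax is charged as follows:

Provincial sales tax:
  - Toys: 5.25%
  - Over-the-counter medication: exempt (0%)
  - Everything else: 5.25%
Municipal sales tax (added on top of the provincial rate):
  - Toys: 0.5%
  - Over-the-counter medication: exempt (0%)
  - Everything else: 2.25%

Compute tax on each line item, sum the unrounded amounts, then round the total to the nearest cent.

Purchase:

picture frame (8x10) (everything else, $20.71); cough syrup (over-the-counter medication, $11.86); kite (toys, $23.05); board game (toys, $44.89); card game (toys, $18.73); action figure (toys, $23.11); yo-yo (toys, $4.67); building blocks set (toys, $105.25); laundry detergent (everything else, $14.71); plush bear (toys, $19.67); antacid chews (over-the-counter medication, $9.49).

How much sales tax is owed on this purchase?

Picture frame (8x10) $20.71: everything else → 5.25% + 2.25% municipal = 7.5% → $1.55325
Cough syrup $11.86: over-the-counter medication → 0% + 0% municipal = 0% → $0.00
Kite $23.05: toys → 5.25% + 0.5% municipal = 5.75% → $1.325375
Board game $44.89: toys → 5.25% + 0.5% municipal = 5.75% → $2.581175
Card game $18.73: toys → 5.25% + 0.5% municipal = 5.75% → $1.076975
Action figure $23.11: toys → 5.25% + 0.5% municipal = 5.75% → $1.328825
Yo-yo $4.67: toys → 5.25% + 0.5% municipal = 5.75% → $0.268525
Building blocks set $105.25: toys → 5.25% + 0.5% municipal = 5.75% → $6.051875
Laundry detergent $14.71: everything else → 5.25% + 2.25% municipal = 7.5% → $1.10325
Plush bear $19.67: toys → 5.25% + 0.5% municipal = 5.75% → $1.131025
Antacid chews $9.49: over-the-counter medication → 0% + 0% municipal = 0% → $0.00
Unrounded tax sum = $16.420275 → $16.42

$16.42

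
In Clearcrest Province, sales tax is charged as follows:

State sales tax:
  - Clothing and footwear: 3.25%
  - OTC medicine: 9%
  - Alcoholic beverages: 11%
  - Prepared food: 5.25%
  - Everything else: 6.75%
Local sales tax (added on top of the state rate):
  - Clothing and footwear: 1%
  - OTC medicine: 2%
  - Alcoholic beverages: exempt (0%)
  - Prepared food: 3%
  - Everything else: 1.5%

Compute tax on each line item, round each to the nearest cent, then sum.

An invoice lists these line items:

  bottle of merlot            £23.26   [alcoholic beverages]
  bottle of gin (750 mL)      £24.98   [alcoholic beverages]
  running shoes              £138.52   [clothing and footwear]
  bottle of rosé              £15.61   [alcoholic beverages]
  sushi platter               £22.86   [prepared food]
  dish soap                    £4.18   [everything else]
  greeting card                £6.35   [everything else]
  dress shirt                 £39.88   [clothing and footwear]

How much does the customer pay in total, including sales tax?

Bottle of merlot £23.26: alcoholic beverages → 11% + 0% local = 11% → £2.56
Bottle of gin (750 mL) £24.98: alcoholic beverages → 11% + 0% local = 11% → £2.75
Running shoes £138.52: clothing and footwear → 3.25% + 1% local = 4.25% → £5.89
Bottle of rosé £15.61: alcoholic beverages → 11% + 0% local = 11% → £1.72
Sushi platter £22.86: prepared food → 5.25% + 3% local = 8.25% → £1.89
Dish soap £4.18: everything else → 6.75% + 1.5% local = 8.25% → £0.34
Greeting card £6.35: everything else → 6.75% + 1.5% local = 8.25% → £0.52
Dress shirt £39.88: clothing and footwear → 3.25% + 1% local = 4.25% → £1.69
Subtotal = £275.64; tax = £17.36; total due = £293.00

£293.00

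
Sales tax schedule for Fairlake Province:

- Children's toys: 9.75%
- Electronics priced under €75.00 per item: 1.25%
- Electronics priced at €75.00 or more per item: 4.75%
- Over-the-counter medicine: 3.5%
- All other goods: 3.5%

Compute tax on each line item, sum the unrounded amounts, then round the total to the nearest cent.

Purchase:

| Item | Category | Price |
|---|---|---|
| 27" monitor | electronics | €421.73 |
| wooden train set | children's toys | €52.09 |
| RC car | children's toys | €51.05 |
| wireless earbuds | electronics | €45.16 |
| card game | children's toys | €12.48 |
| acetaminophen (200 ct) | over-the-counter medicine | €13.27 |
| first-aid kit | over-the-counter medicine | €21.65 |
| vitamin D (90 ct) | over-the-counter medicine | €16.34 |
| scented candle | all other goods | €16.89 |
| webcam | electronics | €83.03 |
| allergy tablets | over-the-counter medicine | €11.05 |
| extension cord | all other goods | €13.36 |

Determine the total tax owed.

27" monitor €421.73: electronics, €75.00 or more → 4.75% → €20.032175
Wooden train set €52.09: children's toys → 9.75% → €5.078775
RC car €51.05: children's toys → 9.75% → €4.977375
Wireless earbuds €45.16: electronics, under €75.00 → 1.25% → €0.5645
Card game €12.48: children's toys → 9.75% → €1.2168
Acetaminophen (200 ct) €13.27: over-the-counter medicine → 3.5% → €0.46445
First-aid kit €21.65: over-the-counter medicine → 3.5% → €0.75775
Vitamin D (90 ct) €16.34: over-the-counter medicine → 3.5% → €0.5719
Scented candle €16.89: all other goods → 3.5% → €0.59115
Webcam €83.03: electronics, €75.00 or more → 4.75% → €3.943925
Allergy tablets €11.05: over-the-counter medicine → 3.5% → €0.38675
Extension cord €13.36: all other goods → 3.5% → €0.4676
Unrounded tax sum = €39.05315 → €39.05

€39.05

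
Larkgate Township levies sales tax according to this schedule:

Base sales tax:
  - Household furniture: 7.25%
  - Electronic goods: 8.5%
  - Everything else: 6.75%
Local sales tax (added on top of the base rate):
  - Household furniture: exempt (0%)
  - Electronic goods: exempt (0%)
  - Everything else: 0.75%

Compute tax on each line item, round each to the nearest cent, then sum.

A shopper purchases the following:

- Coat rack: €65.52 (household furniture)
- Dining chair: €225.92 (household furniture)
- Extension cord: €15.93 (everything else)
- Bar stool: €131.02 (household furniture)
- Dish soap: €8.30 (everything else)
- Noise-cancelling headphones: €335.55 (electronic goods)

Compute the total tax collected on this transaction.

€60.96

Coat rack €65.52: household furniture → 7.25% + 0% local = 7.25% → €4.75
Dining chair €225.92: household furniture → 7.25% + 0% local = 7.25% → €16.38
Extension cord €15.93: everything else → 6.75% + 0.75% local = 7.5% → €1.19
Bar stool €131.02: household furniture → 7.25% + 0% local = 7.25% → €9.50
Dish soap €8.30: everything else → 6.75% + 0.75% local = 7.5% → €0.62
Noise-cancelling headphones €335.55: electronic goods → 8.5% + 0% local = 8.5% → €28.52
Total tax = €4.75 + €16.38 + €1.19 + €9.50 + €0.62 + €28.52 = €60.96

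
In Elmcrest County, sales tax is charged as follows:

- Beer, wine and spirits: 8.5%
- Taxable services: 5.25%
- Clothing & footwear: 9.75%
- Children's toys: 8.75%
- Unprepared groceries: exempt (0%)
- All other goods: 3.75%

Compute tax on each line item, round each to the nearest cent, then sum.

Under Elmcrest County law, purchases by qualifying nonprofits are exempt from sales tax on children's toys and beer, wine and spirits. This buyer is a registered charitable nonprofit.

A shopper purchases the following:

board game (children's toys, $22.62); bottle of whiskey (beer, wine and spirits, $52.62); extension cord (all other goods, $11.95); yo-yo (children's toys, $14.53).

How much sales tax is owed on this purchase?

$0.45

Board game $22.62: children's toys, buyer-exempt → 0% → $0.00
Bottle of whiskey $52.62: beer, wine and spirits, buyer-exempt → 0% → $0.00
Extension cord $11.95: all other goods → 3.75% → $0.45
Yo-yo $14.53: children's toys, buyer-exempt → 0% → $0.00
Total tax = $0.45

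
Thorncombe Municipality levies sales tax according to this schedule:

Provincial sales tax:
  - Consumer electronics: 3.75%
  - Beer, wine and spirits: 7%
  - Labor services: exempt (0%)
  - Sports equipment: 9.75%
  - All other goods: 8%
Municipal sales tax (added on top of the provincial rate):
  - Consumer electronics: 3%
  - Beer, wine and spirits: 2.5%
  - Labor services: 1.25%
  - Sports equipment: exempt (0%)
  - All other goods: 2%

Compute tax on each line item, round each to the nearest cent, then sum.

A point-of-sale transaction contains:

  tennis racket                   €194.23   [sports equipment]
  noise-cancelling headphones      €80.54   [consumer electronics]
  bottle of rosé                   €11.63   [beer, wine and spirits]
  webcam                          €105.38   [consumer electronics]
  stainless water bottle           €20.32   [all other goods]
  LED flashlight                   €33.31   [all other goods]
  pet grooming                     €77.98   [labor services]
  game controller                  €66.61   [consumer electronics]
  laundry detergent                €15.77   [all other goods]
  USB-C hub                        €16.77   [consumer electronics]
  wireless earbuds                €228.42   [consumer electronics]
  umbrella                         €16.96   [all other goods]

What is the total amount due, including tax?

Tennis racket €194.23: sports equipment → 9.75% + 0% municipal = 9.75% → €18.94
Noise-cancelling headphones €80.54: consumer electronics → 3.75% + 3% municipal = 6.75% → €5.44
Bottle of rosé €11.63: beer, wine and spirits → 7% + 2.5% municipal = 9.5% → €1.10
Webcam €105.38: consumer electronics → 3.75% + 3% municipal = 6.75% → €7.11
Stainless water bottle €20.32: all other goods → 8% + 2% municipal = 10% → €2.03
LED flashlight €33.31: all other goods → 8% + 2% municipal = 10% → €3.33
Pet grooming €77.98: labor services → 0% + 1.25% municipal = 1.25% → €0.97
Game controller €66.61: consumer electronics → 3.75% + 3% municipal = 6.75% → €4.50
Laundry detergent €15.77: all other goods → 8% + 2% municipal = 10% → €1.58
USB-C hub €16.77: consumer electronics → 3.75% + 3% municipal = 6.75% → €1.13
Wireless earbuds €228.42: consumer electronics → 3.75% + 3% municipal = 6.75% → €15.42
Umbrella €16.96: all other goods → 8% + 2% municipal = 10% → €1.70
Subtotal = €867.92; tax = €63.25; total due = €931.17

€931.17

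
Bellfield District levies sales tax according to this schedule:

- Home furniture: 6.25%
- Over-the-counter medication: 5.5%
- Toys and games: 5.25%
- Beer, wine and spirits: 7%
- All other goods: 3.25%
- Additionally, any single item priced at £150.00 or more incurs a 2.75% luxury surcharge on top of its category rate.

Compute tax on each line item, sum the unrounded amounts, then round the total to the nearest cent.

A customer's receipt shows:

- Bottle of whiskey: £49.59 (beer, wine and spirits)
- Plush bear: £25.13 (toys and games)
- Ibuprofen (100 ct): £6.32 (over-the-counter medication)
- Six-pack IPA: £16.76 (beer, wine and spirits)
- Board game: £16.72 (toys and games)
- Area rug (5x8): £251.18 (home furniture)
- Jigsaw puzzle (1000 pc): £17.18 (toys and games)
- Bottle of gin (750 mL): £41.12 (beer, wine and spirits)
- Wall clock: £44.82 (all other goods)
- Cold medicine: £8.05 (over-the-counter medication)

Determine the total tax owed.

£35.48

Bottle of whiskey £49.59: beer, wine and spirits → 7% → £3.4713
Plush bear £25.13: toys and games → 5.25% → £1.319325
Ibuprofen (100 ct) £6.32: over-the-counter medication → 5.5% → £0.3476
Six-pack IPA £16.76: beer, wine and spirits → 7% → £1.1732
Board game £16.72: toys and games → 5.25% → £0.8778
Area rug (5x8) £251.18: home furniture → 6.25% + 2.75% surcharge = 9% → £22.6062
Jigsaw puzzle (1000 pc) £17.18: toys and games → 5.25% → £0.90195
Bottle of gin (750 mL) £41.12: beer, wine and spirits → 7% → £2.8784
Wall clock £44.82: all other goods → 3.25% → £1.45665
Cold medicine £8.05: over-the-counter medication → 5.5% → £0.44275
Unrounded tax sum = £35.475175 → £35.48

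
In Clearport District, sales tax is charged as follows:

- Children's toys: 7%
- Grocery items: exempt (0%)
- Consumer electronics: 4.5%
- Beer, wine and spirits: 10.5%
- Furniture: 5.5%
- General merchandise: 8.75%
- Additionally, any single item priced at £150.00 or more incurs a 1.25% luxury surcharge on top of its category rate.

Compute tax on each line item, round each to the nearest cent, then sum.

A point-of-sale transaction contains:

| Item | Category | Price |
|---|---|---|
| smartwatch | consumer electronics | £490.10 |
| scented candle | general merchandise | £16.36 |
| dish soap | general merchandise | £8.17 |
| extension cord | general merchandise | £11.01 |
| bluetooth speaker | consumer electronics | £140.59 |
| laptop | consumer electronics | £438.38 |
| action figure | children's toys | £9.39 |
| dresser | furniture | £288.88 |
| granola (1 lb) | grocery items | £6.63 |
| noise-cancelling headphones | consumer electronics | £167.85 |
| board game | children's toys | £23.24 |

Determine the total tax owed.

£94.26

Smartwatch £490.10: consumer electronics → 4.5% + 1.25% surcharge = 5.75% → £28.18
Scented candle £16.36: general merchandise → 8.75% → £1.43
Dish soap £8.17: general merchandise → 8.75% → £0.71
Extension cord £11.01: general merchandise → 8.75% → £0.96
Bluetooth speaker £140.59: consumer electronics → 4.5% → £6.33
Laptop £438.38: consumer electronics → 4.5% + 1.25% surcharge = 5.75% → £25.21
Action figure £9.39: children's toys → 7% → £0.66
Dresser £288.88: furniture → 5.5% + 1.25% surcharge = 6.75% → £19.50
Granola (1 lb) £6.63: grocery items → 0% → £0.00
Noise-cancelling headphones £167.85: consumer electronics → 4.5% + 1.25% surcharge = 5.75% → £9.65
Board game £23.24: children's toys → 7% → £1.63
Total tax = £28.18 + £1.43 + £0.71 + £0.96 + £6.33 + £25.21 + £0.66 + £19.50 + £9.65 + £1.63 = £94.26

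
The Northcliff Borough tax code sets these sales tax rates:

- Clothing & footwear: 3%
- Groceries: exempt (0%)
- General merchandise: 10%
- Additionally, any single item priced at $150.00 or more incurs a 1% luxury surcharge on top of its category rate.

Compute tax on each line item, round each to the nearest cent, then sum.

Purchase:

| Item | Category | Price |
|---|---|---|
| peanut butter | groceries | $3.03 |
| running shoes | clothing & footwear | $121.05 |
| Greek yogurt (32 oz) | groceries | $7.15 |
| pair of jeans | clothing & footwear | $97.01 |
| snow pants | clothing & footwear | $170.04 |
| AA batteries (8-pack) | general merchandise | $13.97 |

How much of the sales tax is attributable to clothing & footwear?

$13.34

Running shoes $121.05: clothing & footwear → 3% → $3.63
Pair of jeans $97.01: clothing & footwear → 3% → $2.91
Snow pants $170.04: clothing & footwear → 3% + 1% surcharge = 4% → $6.80
Tax on clothing & footwear = $3.63 + $2.91 + $6.80 = $13.34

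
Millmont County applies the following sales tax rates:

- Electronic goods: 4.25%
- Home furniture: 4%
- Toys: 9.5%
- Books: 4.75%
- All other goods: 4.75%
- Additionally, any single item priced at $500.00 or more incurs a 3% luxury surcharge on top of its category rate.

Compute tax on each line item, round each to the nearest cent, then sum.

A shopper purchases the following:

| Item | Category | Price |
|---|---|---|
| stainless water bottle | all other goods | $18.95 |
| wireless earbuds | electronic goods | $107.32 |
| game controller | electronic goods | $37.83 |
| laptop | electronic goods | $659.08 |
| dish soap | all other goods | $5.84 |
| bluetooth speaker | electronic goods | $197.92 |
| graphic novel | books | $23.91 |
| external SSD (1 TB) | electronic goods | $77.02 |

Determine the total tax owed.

$67.95

Stainless water bottle $18.95: all other goods → 4.75% → $0.90
Wireless earbuds $107.32: electronic goods → 4.25% → $4.56
Game controller $37.83: electronic goods → 4.25% → $1.61
Laptop $659.08: electronic goods → 4.25% + 3% surcharge = 7.25% → $47.78
Dish soap $5.84: all other goods → 4.75% → $0.28
Bluetooth speaker $197.92: electronic goods → 4.25% → $8.41
Graphic novel $23.91: books → 4.75% → $1.14
External SSD (1 TB) $77.02: electronic goods → 4.25% → $3.27
Total tax = $0.90 + $4.56 + $1.61 + $47.78 + $0.28 + $8.41 + $1.14 + $3.27 = $67.95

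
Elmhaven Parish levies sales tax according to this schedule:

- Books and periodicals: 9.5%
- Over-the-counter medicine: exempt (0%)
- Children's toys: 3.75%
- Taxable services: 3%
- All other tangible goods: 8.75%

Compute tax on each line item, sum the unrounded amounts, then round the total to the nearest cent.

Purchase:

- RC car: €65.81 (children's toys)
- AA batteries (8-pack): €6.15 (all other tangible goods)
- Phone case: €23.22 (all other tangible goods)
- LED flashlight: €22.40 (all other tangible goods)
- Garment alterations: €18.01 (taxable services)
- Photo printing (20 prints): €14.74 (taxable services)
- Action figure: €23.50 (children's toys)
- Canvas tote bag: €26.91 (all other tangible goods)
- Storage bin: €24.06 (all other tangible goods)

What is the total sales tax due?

RC car €65.81: children's toys → 3.75% → €2.467875
AA batteries (8-pack) €6.15: all other tangible goods → 8.75% → €0.538125
Phone case €23.22: all other tangible goods → 8.75% → €2.03175
LED flashlight €22.40: all other tangible goods → 8.75% → €1.96
Garment alterations €18.01: taxable services → 3% → €0.5403
Photo printing (20 prints) €14.74: taxable services → 3% → €0.4422
Action figure €23.50: children's toys → 3.75% → €0.88125
Canvas tote bag €26.91: all other tangible goods → 8.75% → €2.354625
Storage bin €24.06: all other tangible goods → 8.75% → €2.10525
Unrounded tax sum = €13.321375 → €13.32

€13.32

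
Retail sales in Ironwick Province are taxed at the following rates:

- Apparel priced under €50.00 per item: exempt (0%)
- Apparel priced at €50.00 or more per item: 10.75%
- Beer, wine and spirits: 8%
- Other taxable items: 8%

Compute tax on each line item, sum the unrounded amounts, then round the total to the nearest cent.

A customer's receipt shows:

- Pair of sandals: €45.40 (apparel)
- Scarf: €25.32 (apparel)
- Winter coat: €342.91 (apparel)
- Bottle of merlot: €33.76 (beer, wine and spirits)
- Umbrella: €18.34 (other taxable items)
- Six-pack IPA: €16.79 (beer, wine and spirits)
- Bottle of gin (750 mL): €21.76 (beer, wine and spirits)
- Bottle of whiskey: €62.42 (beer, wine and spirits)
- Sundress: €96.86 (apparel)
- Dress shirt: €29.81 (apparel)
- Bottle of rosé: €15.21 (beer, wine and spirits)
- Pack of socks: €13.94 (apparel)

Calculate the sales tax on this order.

€60.74

Pair of sandals €45.40: apparel, under €50.00 → 0% → €0.00
Scarf €25.32: apparel, under €50.00 → 0% → €0.00
Winter coat €342.91: apparel, €50.00 or more → 10.75% → €36.862825
Bottle of merlot €33.76: beer, wine and spirits → 8% → €2.7008
Umbrella €18.34: other taxable items → 8% → €1.4672
Six-pack IPA €16.79: beer, wine and spirits → 8% → €1.3432
Bottle of gin (750 mL) €21.76: beer, wine and spirits → 8% → €1.7408
Bottle of whiskey €62.42: beer, wine and spirits → 8% → €4.9936
Sundress €96.86: apparel, €50.00 or more → 10.75% → €10.41245
Dress shirt €29.81: apparel, under €50.00 → 0% → €0.00
Bottle of rosé €15.21: beer, wine and spirits → 8% → €1.2168
Pack of socks €13.94: apparel, under €50.00 → 0% → €0.00
Unrounded tax sum = €60.737675 → €60.74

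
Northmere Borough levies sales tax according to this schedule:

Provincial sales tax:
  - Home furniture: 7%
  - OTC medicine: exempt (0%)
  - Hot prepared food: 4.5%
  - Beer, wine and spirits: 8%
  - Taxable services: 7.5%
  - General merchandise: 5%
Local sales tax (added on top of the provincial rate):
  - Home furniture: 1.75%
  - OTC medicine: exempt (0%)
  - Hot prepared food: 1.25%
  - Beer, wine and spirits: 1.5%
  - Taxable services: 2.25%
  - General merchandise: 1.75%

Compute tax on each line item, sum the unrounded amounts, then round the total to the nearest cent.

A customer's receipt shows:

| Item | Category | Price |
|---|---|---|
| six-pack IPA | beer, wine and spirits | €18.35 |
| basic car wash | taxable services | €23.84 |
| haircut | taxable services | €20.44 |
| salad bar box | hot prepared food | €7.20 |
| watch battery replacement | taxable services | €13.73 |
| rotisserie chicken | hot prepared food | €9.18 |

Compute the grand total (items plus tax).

Six-pack IPA €18.35: beer, wine and spirits → 8% + 1.5% local = 9.5% → €1.74325
Basic car wash €23.84: taxable services → 7.5% + 2.25% local = 9.75% → €2.3244
Haircut €20.44: taxable services → 7.5% + 2.25% local = 9.75% → €1.9929
Salad bar box €7.20: hot prepared food → 4.5% + 1.25% local = 5.75% → €0.414
Watch battery replacement €13.73: taxable services → 7.5% + 2.25% local = 9.75% → €1.338675
Rotisserie chicken €9.18: hot prepared food → 4.5% + 1.25% local = 5.75% → €0.52785
Subtotal = €92.74; unrounded tax = €8.341075 → €8.34; total due = €101.08

€101.08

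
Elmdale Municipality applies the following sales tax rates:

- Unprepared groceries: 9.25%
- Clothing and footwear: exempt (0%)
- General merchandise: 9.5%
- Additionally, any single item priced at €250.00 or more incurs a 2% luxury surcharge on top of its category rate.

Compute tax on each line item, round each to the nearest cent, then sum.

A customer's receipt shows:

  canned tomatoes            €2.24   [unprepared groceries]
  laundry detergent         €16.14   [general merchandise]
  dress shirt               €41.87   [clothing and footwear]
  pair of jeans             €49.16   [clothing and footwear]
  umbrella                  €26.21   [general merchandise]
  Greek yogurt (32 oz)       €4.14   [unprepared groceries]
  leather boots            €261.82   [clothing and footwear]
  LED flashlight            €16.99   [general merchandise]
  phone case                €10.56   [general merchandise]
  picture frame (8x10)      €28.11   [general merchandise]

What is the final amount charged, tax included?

€472.37

Canned tomatoes €2.24: unprepared groceries → 9.25% → €0.21
Laundry detergent €16.14: general merchandise → 9.5% → €1.53
Dress shirt €41.87: clothing and footwear → 0% → €0.00
Pair of jeans €49.16: clothing and footwear → 0% → €0.00
Umbrella €26.21: general merchandise → 9.5% → €2.49
Greek yogurt (32 oz) €4.14: unprepared groceries → 9.25% → €0.38
Leather boots €261.82: clothing and footwear → 0% + 2% surcharge = 2% → €5.24
LED flashlight €16.99: general merchandise → 9.5% → €1.61
Phone case €10.56: general merchandise → 9.5% → €1.00
Picture frame (8x10) €28.11: general merchandise → 9.5% → €2.67
Subtotal = €457.24; tax = €15.13; total due = €472.37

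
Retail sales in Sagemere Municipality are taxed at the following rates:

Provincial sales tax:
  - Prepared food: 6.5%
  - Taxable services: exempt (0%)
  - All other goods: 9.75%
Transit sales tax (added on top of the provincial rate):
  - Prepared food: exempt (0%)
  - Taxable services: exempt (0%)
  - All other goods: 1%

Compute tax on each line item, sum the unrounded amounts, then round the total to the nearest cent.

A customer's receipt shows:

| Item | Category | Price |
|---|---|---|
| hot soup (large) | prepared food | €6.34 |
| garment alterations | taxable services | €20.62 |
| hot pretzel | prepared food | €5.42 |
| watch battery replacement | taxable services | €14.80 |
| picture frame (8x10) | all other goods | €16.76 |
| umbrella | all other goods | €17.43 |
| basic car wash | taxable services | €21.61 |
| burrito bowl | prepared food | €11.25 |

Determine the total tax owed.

€5.17

Hot soup (large) €6.34: prepared food → 6.5% + 0% transit = 6.5% → €0.4121
Garment alterations €20.62: taxable services → 0% + 0% transit = 0% → €0.00
Hot pretzel €5.42: prepared food → 6.5% + 0% transit = 6.5% → €0.3523
Watch battery replacement €14.80: taxable services → 0% + 0% transit = 0% → €0.00
Picture frame (8x10) €16.76: all other goods → 9.75% + 1% transit = 10.75% → €1.8017
Umbrella €17.43: all other goods → 9.75% + 1% transit = 10.75% → €1.873725
Basic car wash €21.61: taxable services → 0% + 0% transit = 0% → €0.00
Burrito bowl €11.25: prepared food → 6.5% + 0% transit = 6.5% → €0.73125
Unrounded tax sum = €5.171075 → €5.17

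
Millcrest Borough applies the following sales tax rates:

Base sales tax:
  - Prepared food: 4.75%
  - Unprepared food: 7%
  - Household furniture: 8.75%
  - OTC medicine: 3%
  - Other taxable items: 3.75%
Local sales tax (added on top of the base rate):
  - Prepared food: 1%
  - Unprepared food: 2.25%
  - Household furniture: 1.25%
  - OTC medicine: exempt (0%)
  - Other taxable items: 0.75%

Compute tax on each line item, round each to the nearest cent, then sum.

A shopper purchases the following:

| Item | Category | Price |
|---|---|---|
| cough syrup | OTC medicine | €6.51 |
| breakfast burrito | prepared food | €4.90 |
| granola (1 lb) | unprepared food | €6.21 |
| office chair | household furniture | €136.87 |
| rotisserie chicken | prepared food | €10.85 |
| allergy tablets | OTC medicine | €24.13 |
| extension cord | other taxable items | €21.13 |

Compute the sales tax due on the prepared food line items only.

Breakfast burrito €4.90: prepared food → 4.75% + 1% local = 5.75% → €0.28
Rotisserie chicken €10.85: prepared food → 4.75% + 1% local = 5.75% → €0.62
Tax on prepared food = €0.28 + €0.62 = €0.90

€0.90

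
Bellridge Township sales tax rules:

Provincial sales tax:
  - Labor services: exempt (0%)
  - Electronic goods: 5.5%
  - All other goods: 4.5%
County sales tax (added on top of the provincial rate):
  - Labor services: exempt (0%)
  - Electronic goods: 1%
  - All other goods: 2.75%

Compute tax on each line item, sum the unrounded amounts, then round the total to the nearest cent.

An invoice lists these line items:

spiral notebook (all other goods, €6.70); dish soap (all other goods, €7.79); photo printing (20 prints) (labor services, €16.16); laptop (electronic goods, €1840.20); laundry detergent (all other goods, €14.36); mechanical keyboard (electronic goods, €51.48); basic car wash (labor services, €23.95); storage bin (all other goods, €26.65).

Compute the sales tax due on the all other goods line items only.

€4.02

Spiral notebook €6.70: all other goods → 4.5% + 2.75% county = 7.25% → €0.48575
Dish soap €7.79: all other goods → 4.5% + 2.75% county = 7.25% → €0.564775
Laundry detergent €14.36: all other goods → 4.5% + 2.75% county = 7.25% → €1.0411
Storage bin €26.65: all other goods → 4.5% + 2.75% county = 7.25% → €1.932125
Tax on all other goods: unrounded sum = €4.02375 → €4.02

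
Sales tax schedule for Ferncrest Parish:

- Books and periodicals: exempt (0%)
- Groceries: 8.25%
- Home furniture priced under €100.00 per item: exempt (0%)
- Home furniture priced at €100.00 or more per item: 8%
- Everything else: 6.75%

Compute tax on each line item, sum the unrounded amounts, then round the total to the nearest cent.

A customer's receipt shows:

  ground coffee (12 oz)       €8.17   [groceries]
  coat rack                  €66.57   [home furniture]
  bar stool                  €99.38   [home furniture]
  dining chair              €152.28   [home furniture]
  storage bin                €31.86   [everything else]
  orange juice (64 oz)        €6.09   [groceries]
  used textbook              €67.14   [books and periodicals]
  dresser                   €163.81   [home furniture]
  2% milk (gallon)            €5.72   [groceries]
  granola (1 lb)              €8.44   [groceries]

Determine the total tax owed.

Ground coffee (12 oz) €8.17: groceries → 8.25% → €0.674025
Coat rack €66.57: home furniture, under €100.00 → 0% → €0.00
Bar stool €99.38: home furniture, under €100.00 → 0% → €0.00
Dining chair €152.28: home furniture, €100.00 or more → 8% → €12.1824
Storage bin €31.86: everything else → 6.75% → €2.15055
Orange juice (64 oz) €6.09: groceries → 8.25% → €0.502425
Used textbook €67.14: books and periodicals → 0% → €0.00
Dresser €163.81: home furniture, €100.00 or more → 8% → €13.1048
2% milk (gallon) €5.72: groceries → 8.25% → €0.4719
Granola (1 lb) €8.44: groceries → 8.25% → €0.6963
Unrounded tax sum = €29.7824 → €29.78

€29.78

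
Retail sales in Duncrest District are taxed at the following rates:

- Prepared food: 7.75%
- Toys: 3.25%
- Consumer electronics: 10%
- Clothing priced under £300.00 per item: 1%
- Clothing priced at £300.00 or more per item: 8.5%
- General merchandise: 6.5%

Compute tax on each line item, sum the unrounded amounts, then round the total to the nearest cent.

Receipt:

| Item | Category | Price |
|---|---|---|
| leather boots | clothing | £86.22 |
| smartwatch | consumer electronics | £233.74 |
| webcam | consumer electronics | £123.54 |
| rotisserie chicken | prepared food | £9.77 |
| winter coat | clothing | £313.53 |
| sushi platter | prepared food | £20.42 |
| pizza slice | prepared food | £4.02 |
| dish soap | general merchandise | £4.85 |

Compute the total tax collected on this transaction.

£66.21

Leather boots £86.22: clothing, under £300.00 → 1% → £0.8622
Smartwatch £233.74: consumer electronics → 10% → £23.374
Webcam £123.54: consumer electronics → 10% → £12.354
Rotisserie chicken £9.77: prepared food → 7.75% → £0.757175
Winter coat £313.53: clothing, £300.00 or more → 8.5% → £26.65005
Sushi platter £20.42: prepared food → 7.75% → £1.58255
Pizza slice £4.02: prepared food → 7.75% → £0.31155
Dish soap £4.85: general merchandise → 6.5% → £0.31525
Unrounded tax sum = £66.206775 → £66.21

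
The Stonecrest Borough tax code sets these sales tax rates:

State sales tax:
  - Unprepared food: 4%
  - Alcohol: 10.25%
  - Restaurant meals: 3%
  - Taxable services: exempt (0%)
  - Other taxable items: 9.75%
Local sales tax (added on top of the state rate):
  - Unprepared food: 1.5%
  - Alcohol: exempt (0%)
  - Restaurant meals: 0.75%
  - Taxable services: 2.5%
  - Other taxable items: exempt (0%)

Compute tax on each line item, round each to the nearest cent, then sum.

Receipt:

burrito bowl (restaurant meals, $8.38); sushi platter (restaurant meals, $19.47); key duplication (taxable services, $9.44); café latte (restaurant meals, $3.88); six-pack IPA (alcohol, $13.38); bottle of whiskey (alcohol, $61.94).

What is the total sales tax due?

$9.15

Burrito bowl $8.38: restaurant meals → 3% + 0.75% local = 3.75% → $0.31
Sushi platter $19.47: restaurant meals → 3% + 0.75% local = 3.75% → $0.73
Key duplication $9.44: taxable services → 0% + 2.5% local = 2.5% → $0.24
Café latte $3.88: restaurant meals → 3% + 0.75% local = 3.75% → $0.15
Six-pack IPA $13.38: alcohol → 10.25% + 0% local = 10.25% → $1.37
Bottle of whiskey $61.94: alcohol → 10.25% + 0% local = 10.25% → $6.35
Total tax = $0.31 + $0.73 + $0.24 + $0.15 + $1.37 + $6.35 = $9.15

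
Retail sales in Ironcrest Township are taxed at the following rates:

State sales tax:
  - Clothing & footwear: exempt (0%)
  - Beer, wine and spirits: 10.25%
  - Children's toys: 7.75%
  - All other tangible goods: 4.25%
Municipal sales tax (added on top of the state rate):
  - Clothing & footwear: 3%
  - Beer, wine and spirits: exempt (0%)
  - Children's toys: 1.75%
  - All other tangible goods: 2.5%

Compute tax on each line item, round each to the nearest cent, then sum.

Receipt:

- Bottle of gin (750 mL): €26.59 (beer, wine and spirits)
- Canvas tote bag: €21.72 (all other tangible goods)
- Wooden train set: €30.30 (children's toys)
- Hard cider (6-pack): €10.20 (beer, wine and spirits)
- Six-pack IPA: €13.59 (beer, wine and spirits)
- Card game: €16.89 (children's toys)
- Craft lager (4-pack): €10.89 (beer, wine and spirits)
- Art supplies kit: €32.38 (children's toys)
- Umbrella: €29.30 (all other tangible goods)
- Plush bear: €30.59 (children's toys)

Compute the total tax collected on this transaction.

Bottle of gin (750 mL) €26.59: beer, wine and spirits → 10.25% + 0% municipal = 10.25% → €2.73
Canvas tote bag €21.72: all other tangible goods → 4.25% + 2.5% municipal = 6.75% → €1.47
Wooden train set €30.30: children's toys → 7.75% + 1.75% municipal = 9.5% → €2.88
Hard cider (6-pack) €10.20: beer, wine and spirits → 10.25% + 0% municipal = 10.25% → €1.05
Six-pack IPA €13.59: beer, wine and spirits → 10.25% + 0% municipal = 10.25% → €1.39
Card game €16.89: children's toys → 7.75% + 1.75% municipal = 9.5% → €1.60
Craft lager (4-pack) €10.89: beer, wine and spirits → 10.25% + 0% municipal = 10.25% → €1.12
Art supplies kit €32.38: children's toys → 7.75% + 1.75% municipal = 9.5% → €3.08
Umbrella €29.30: all other tangible goods → 4.25% + 2.5% municipal = 6.75% → €1.98
Plush bear €30.59: children's toys → 7.75% + 1.75% municipal = 9.5% → €2.91
Total tax = €2.73 + €1.47 + €2.88 + €1.05 + €1.39 + €1.60 + €1.12 + €3.08 + €1.98 + €2.91 = €20.21

€20.21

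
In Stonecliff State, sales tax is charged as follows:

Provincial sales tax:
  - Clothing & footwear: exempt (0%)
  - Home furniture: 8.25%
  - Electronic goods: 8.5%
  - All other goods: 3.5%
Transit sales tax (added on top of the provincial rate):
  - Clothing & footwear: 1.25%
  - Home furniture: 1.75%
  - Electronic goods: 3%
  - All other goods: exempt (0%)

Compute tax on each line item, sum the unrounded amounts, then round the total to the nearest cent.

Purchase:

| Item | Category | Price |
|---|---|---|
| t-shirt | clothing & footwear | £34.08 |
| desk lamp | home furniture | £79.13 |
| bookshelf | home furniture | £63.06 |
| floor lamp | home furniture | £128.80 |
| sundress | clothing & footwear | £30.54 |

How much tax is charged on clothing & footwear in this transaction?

T-shirt £34.08: clothing & footwear → 0% + 1.25% transit = 1.25% → £0.426
Sundress £30.54: clothing & footwear → 0% + 1.25% transit = 1.25% → £0.38175
Tax on clothing & footwear: unrounded sum = £0.80775 → £0.81

£0.81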